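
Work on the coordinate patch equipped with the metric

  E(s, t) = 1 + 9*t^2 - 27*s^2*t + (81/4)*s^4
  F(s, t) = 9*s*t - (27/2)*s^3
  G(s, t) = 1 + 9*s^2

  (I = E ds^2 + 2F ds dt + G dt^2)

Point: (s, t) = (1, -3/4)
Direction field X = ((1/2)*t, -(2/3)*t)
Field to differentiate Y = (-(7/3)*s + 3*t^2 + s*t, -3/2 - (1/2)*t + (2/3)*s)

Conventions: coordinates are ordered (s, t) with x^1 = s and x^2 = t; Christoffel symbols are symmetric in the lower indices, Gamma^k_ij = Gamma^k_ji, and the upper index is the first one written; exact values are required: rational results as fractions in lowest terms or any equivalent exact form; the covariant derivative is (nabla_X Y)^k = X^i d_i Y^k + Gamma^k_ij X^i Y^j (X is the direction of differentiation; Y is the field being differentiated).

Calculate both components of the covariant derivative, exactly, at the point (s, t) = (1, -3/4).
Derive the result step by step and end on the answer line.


E = 745/16, F = -81/4, G = 10 at the point
E_s = 243/2, E_t = -81/2, F_s = -189/4, F_t = 9, G_s = 18, G_t = 0
EG - F^2 = 889/16;  g^inv = (16/889) * [[10, 81/4], [81/4, 745/16]]
first-kind symbols [ij,l] = (1/2)(d_i g_jl + d_j g_il - d_l g_ij): [ss,s] = E_s/2 = 243/4, [ss,t] = F_s - E_t/2 = -27, [st,s] = E_t/2 = -81/4, [st,t] = G_s/2 = 9, [tt,s] = F_t - G_s/2 = 0, [tt,t] = G_t/2 = 0
Gamma^s_ij = (G*[ij,s] - F*[ij,t])/(EG - F^2), Gamma^t_ij = (E*[ij,t] - F*[ij,s])/(EG - F^2)
Gamma_sss = 972/889, Gamma_sst = -324/889, Gamma_stt = 0, Gamma_tss = -432/889, Gamma_tst = 144/889, Gamma_ttt = 0
X = (-3/8, 1/2), Y = (-67/48, -11/24) at the point

Answer: (nabla_X Y)^s = 173/1016, (nabla_X Y)^t = -853/1016


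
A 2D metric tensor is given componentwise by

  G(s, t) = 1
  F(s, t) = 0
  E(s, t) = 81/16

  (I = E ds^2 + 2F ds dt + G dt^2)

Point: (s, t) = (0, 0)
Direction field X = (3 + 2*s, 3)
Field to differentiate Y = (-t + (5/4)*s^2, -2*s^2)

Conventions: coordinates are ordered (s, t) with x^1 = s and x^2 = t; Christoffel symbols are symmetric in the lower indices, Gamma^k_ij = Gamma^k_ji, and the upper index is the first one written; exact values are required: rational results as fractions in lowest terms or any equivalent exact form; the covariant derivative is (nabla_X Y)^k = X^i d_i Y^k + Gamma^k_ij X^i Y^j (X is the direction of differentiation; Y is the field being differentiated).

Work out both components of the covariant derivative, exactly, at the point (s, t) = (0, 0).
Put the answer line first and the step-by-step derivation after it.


Answer: (nabla_X Y)^s = -3, (nabla_X Y)^t = 0

E = 81/16, F = 0, G = 1 at the point
E_s = 0, E_t = 0, F_s = 0, F_t = 0, G_s = 0, G_t = 0
EG - F^2 = 81/16;  g^inv = (16/81) * [[1, 0], [0, 81/16]]
first-kind symbols [ij,l] = (1/2)(d_i g_jl + d_j g_il - d_l g_ij): [ss,s] = E_s/2 = 0, [ss,t] = F_s - E_t/2 = 0, [st,s] = E_t/2 = 0, [st,t] = G_s/2 = 0, [tt,s] = F_t - G_s/2 = 0, [tt,t] = G_t/2 = 0
Gamma^s_ij = (G*[ij,s] - F*[ij,t])/(EG - F^2), Gamma^t_ij = (E*[ij,t] - F*[ij,s])/(EG - F^2)
Gamma_sss = 0, Gamma_sst = 0, Gamma_stt = 0, Gamma_tss = 0, Gamma_tst = 0, Gamma_ttt = 0
X = (3, 3), Y = (0, 0) at the point


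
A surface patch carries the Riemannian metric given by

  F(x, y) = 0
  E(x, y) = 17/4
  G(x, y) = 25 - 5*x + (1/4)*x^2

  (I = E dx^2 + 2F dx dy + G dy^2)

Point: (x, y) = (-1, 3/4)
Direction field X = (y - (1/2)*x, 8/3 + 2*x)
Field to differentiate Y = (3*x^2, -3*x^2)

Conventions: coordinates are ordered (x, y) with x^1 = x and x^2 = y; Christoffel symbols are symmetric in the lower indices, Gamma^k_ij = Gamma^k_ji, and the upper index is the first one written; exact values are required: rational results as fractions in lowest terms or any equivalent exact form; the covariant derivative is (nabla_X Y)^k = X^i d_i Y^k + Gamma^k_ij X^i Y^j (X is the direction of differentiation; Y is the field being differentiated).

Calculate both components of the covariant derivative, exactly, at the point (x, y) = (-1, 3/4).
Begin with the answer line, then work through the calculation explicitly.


Answer: (nabla_X Y)^x = -299/34, (nabla_X Y)^y = 337/44

E = 17/4, F = 0, G = 121/4 at the point
E_x = 0, E_y = 0, F_x = 0, F_y = 0, G_x = -11/2, G_y = 0
EG - F^2 = 2057/16;  g^inv = (16/2057) * [[121/4, 0], [0, 17/4]]
first-kind symbols [ij,l] = (1/2)(d_i g_jl + d_j g_il - d_l g_ij): [xx,x] = E_x/2 = 0, [xx,y] = F_x - E_y/2 = 0, [xy,x] = E_y/2 = 0, [xy,y] = G_x/2 = -11/4, [yy,x] = F_y - G_x/2 = 11/4, [yy,y] = G_y/2 = 0
Gamma^x_ij = (G*[ij,x] - F*[ij,y])/(EG - F^2), Gamma^y_ij = (E*[ij,y] - F*[ij,x])/(EG - F^2)
Gamma_xxx = 0, Gamma_xxy = 0, Gamma_xyy = 11/17, Gamma_yxx = 0, Gamma_yxy = -1/11, Gamma_yyy = 0
X = (5/4, 2/3), Y = (3, -3) at the point


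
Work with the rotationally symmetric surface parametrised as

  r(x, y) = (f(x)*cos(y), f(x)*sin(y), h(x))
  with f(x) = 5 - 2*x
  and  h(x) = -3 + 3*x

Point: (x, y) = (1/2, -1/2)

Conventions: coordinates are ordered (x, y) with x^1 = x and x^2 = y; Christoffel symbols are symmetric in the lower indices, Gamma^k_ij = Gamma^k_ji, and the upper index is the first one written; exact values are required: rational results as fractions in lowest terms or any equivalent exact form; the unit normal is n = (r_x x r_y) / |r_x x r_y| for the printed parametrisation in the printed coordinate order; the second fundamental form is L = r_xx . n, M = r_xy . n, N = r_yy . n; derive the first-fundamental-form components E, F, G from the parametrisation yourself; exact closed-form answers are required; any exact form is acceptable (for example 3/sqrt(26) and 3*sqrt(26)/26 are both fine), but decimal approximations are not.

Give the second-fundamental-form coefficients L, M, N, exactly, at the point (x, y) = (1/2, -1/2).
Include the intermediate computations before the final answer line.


f = 4, f' = -2, f'' = 0, h' = 3, h'' = 0
E = 13, F = 0, G = 16; answer radicand W^2 = 13
unnormalised second-form numerators: l = 0, m = 0, n = 12; L = l/sqrt(13), and similarly M = m/sqrt(W^2), N = n/sqrt(W^2)

Answer: L = 0, M = 0, N = 12*sqrt(13)/13


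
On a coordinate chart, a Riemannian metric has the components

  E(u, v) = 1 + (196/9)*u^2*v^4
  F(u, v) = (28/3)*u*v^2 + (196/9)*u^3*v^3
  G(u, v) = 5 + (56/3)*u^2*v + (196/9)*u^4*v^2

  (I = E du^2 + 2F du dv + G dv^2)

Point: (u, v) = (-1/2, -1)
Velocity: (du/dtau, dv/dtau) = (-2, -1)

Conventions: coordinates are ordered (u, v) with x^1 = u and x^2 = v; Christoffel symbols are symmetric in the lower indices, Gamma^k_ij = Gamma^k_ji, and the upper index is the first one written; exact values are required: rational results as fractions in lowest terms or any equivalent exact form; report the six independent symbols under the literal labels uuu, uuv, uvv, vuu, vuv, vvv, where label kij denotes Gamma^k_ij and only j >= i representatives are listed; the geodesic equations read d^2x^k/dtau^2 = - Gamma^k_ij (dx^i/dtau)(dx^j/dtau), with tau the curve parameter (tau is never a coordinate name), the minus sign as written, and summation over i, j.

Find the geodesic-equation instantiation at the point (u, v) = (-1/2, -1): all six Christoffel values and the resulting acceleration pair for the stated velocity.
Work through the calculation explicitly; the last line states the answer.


E = 58/9, F = -35/18, G = 61/36 at the point
E_u = -196/9, E_v = -196/9, F_u = -7, F_v = 7/6, G_u = 70/9, G_v = 35/18
EG - F^2 = 257/36;  g^inv = (36/257) * [[61/36, 35/18], [35/18, 58/9]]
first-kind symbols [ij,l] = (1/2)(d_i g_jl + d_j g_il - d_l g_ij): [uu,u] = E_u/2 = -98/9, [uu,v] = F_u - E_v/2 = 35/9, [uv,u] = E_v/2 = -98/9, [uv,v] = G_u/2 = 35/9, [vv,u] = F_v - G_u/2 = -49/18, [vv,v] = G_v/2 = 35/36
Gamma^u_ij = (G*[ij,u] - F*[ij,v])/(EG - F^2), Gamma^v_ij = (E*[ij,v] - F*[ij,u])/(EG - F^2)
Gamma_uuu = -392/257, Gamma_uuv = -392/257, Gamma_uvv = -98/257, Gamma_vuu = 140/257, Gamma_vuv = 140/257, Gamma_vvv = 35/257
d^2u/dtau^2 = -(Gamma_uuu*(-2)^2 + 2*Gamma_uuv*(-2)*(-1) + Gamma_uvv*(-1)^2) = 3234/257
d^2v/dtau^2 = -(Gamma_vuu*(-2)^2 + 2*Gamma_vuv*(-2)*(-1) + Gamma_vvv*(-1)^2) = -1155/257

Answer: Gamma_uuu = -392/257, Gamma_uuv = -392/257, Gamma_uvv = -98/257, Gamma_vuu = 140/257, Gamma_vuv = 140/257, Gamma_vvv = 35/257; accelerations (d^2u/dtau^2, d^2v/dtau^2) = (3234/257, -1155/257)


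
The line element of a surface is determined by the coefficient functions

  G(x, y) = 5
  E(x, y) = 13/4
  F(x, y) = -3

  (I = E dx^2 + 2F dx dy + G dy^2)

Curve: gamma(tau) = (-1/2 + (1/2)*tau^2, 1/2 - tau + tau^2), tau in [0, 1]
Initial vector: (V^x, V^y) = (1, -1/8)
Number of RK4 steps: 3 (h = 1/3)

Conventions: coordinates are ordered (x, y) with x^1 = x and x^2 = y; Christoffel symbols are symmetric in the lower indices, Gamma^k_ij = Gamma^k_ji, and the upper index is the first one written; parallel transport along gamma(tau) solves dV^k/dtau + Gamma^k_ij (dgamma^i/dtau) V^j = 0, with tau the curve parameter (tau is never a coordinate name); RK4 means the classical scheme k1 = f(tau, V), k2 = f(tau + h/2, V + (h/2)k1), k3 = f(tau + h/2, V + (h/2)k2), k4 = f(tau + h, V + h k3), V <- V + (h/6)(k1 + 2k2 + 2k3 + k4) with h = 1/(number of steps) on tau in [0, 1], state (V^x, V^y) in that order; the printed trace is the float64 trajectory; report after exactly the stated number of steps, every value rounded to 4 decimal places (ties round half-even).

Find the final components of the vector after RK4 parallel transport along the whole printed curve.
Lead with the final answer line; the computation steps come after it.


Answer: V^x = 1.0000, V^y = -0.1250

gamma'(tau) = (tau, -1 + 2*tau); f(tau, V)^k = -Gamma^k_ij(gamma(tau)) gamma'^i(tau) V^j; h = 1/3; intermediate values shown to 6 dp
curve data and Christoffel symbols at the stage parameters:
  tau = 0.000000: gamma = (-0.500000, 0.500000), gamma' = (0.000000, -1.000000); Gamma_xxx = 0.000000, Gamma_xxy = 0.000000, Gamma_xyy = 0.000000, Gamma_yxx = 0.000000, Gamma_yxy = 0.000000, Gamma_yyy = 0.000000
  tau = 0.166667: gamma = (-0.486111, 0.361111), gamma' = (0.166667, -0.666667); Gamma_xxx = 0.000000, Gamma_xxy = 0.000000, Gamma_xyy = 0.000000, Gamma_yxx = 0.000000, Gamma_yxy = 0.000000, Gamma_yyy = 0.000000
  tau = 0.333333: gamma = (-0.444444, 0.277778), gamma' = (0.333333, -0.333333); Gamma_xxx = 0.000000, Gamma_xxy = 0.000000, Gamma_xyy = 0.000000, Gamma_yxx = 0.000000, Gamma_yxy = 0.000000, Gamma_yyy = 0.000000
  tau = 0.500000: gamma = (-0.375000, 0.250000), gamma' = (0.500000, 0.000000); Gamma_xxx = 0.000000, Gamma_xxy = 0.000000, Gamma_xyy = 0.000000, Gamma_yxx = 0.000000, Gamma_yxy = 0.000000, Gamma_yyy = 0.000000
  tau = 0.666667: gamma = (-0.277778, 0.277778), gamma' = (0.666667, 0.333333); Gamma_xxx = 0.000000, Gamma_xxy = 0.000000, Gamma_xyy = 0.000000, Gamma_yxx = 0.000000, Gamma_yxy = 0.000000, Gamma_yyy = 0.000000
  tau = 0.833333: gamma = (-0.152778, 0.361111), gamma' = (0.833333, 0.666667); Gamma_xxx = 0.000000, Gamma_xxy = 0.000000, Gamma_xyy = 0.000000, Gamma_yxx = 0.000000, Gamma_yxy = 0.000000, Gamma_yyy = 0.000000
  tau = 1.000000: gamma = (0.000000, 0.500000), gamma' = (1.000000, 1.000000); Gamma_xxx = 0.000000, Gamma_xxy = 0.000000, Gamma_xyy = 0.000000, Gamma_yxx = 0.000000, Gamma_yxy = 0.000000, Gamma_yyy = 0.000000
step 0: V^x = 1.0000, V^y = -0.1250
step 1: k1 = (0.000000, 0.000000), k2 = (0.000000, 0.000000), k3 = (0.000000, 0.000000), k4 = (0.000000, 0.000000); V <- V + (h/6)(k1 + 2k2 + 2k3 + k4): V^x = 1.0000, V^y = -0.1250
step 2: k1 = (0.000000, 0.000000), k2 = (0.000000, 0.000000), k3 = (0.000000, 0.000000), k4 = (0.000000, 0.000000); V <- V + (h/6)(k1 + 2k2 + 2k3 + k4): V^x = 1.0000, V^y = -0.1250
step 3: k1 = (0.000000, 0.000000), k2 = (0.000000, 0.000000), k3 = (0.000000, 0.000000), k4 = (0.000000, 0.000000); V <- V + (h/6)(k1 + 2k2 + 2k3 + k4): V^x = 1.0000, V^y = -0.1250


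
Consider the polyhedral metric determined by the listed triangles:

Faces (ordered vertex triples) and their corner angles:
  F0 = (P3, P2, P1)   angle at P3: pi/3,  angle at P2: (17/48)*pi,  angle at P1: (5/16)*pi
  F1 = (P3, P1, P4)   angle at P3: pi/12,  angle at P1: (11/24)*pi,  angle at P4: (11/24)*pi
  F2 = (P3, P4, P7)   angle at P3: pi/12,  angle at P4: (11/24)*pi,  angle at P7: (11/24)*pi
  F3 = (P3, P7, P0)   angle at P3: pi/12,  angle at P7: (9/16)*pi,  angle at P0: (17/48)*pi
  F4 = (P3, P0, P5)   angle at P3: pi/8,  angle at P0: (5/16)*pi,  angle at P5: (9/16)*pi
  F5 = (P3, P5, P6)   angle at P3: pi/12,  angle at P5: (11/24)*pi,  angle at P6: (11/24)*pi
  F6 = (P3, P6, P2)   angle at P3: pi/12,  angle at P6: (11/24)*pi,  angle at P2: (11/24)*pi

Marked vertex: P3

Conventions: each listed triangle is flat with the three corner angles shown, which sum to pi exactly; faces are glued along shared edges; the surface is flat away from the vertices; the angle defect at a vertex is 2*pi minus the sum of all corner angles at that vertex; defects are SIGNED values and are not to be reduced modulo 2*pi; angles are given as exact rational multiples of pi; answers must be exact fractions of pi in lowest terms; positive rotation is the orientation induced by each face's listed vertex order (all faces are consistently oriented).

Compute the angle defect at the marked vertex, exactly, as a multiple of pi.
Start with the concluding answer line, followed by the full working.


Answer: defect(P3) = (9/8)*pi

Sum of corner angles at P3: (7/8)*pi
defect = 2*pi - (7/8)*pi


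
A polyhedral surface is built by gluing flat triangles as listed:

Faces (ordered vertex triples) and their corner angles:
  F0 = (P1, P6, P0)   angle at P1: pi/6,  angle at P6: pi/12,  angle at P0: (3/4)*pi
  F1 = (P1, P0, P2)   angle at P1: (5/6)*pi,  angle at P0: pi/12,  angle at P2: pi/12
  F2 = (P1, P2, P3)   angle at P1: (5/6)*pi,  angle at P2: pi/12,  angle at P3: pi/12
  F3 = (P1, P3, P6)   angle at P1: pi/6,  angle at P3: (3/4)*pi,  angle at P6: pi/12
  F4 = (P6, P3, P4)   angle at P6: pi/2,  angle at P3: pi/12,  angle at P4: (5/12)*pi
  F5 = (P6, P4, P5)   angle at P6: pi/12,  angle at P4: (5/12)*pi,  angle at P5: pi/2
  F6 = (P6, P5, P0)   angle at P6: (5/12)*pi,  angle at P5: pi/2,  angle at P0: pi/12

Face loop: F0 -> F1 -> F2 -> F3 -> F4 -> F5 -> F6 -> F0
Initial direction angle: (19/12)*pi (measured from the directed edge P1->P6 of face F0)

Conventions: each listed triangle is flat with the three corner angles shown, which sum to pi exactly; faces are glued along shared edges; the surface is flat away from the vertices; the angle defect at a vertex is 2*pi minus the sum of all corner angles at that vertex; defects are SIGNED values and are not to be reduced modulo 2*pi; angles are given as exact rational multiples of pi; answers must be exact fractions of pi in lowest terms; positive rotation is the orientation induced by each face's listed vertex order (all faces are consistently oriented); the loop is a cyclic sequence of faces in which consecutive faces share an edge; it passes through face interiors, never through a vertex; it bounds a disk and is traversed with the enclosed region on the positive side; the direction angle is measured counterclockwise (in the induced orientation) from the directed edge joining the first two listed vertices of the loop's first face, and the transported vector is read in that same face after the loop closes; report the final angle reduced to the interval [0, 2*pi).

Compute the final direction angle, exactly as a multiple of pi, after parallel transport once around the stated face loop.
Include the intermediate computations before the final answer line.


enclosed vertex P1: corner angles sum to 2*pi, defect = 2*pi - 2*pi = 0
enclosed vertex P6: corner angles sum to (7/6)*pi, defect = 2*pi - (7/6)*pi = (5/6)*pi
the final direction is the initial angle plus the enclosed defects, taken mod 2*pi in the induced orientation
final angle = (19/12)*pi + (5/6)*pi = (5/12)*pi (mod 2*pi)

Answer: final direction angle = (5/12)*pi


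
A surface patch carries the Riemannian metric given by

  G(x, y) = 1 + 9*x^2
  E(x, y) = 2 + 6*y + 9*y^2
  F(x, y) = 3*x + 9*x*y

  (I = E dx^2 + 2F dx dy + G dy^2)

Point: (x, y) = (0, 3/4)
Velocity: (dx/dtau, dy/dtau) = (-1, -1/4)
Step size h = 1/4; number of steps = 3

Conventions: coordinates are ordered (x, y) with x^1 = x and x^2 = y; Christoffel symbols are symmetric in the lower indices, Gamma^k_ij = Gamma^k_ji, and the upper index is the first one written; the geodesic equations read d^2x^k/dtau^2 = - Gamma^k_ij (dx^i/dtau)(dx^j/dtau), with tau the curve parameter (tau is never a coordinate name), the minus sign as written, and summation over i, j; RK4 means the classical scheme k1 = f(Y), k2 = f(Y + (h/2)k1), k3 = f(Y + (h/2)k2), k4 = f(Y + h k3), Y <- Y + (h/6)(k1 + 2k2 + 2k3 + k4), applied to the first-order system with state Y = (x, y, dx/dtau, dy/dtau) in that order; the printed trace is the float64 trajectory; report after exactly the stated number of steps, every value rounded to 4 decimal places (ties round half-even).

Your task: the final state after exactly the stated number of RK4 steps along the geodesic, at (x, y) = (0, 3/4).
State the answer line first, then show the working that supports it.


Answer: x = -0.8653, y = 0.5913, dx/dtau = -1.2760, dy/dtau = -0.1468

f(Y) = (dx/dtau, dy/dtau, -Gamma^x_ij Y'^i Y'^j, -Gamma^y_ij Y'^i Y'^j) with the Gammas evaluated at the stage position; h = 0.250000; intermediate values shown to 6 dp
step 0: x = 0.0000, y = 0.7500, dx/dtau = -1.0000, dy/dtau = -0.2500
step 1:
  k1: at (x, y) = (0.000000, 0.750000), (dx/dtau, dy/dtau) = (-1.000000, -0.250000); Gamma_xxx = 0.000000, Gamma_xxy = 0.843243, Gamma_xyy = 0.000000, Gamma_yxx = 0.000000, Gamma_yxy = 0.000000, Gamma_yyy = 0.000000; k1 = (-1.000000, -0.250000, -0.421622, 0.000000)
  k2: at (x, y) = (-0.125000, 0.718750), (dx/dtau, dy/dtau) = (-1.052703, -0.250000); Gamma_xxx = 0.000000, Gamma_xxy = 0.852845, Gamma_xyy = 0.000000, Gamma_yxx = 0.000000, Gamma_yxy = -0.101328, Gamma_yyy = 0.000000; k2 = (-1.052703, -0.250000, -0.448896, 0.053334)
  k3: at (x, y) = (-0.131588, 0.718750), (dx/dtau, dy/dtau) = (-1.056112, -0.243333); Gamma_xxx = 0.000000, Gamma_xxy = 0.851678, Gamma_xyy = 0.000000, Gamma_yxx = 0.000000, Gamma_yxy = -0.106522, Gamma_yyy = 0.000000; k3 = (-1.056112, -0.243333, -0.437741, 0.054750)
  k4: at (x, y) = (-0.264028, 0.689167), (dx/dtau, dy/dtau) = (-1.109435, -0.236313); Gamma_xxx = 0.000000, Gamma_xxy = 0.833790, Gamma_xyy = 0.000000, Gamma_yxx = 0.000000, Gamma_yxy = -0.215300, Gamma_yyy = 0.000000; k4 = (-1.109435, -0.236313, -0.437195, 0.112892)
  Y <- Y + (h/6)(k1 + 2k2 + 2k3 + k4): x = -0.2636, y = 0.6886, dx/dtau = -1.1097, dy/dtau = -0.2363
step 2:
  k1: at (x, y) = (-0.263628, 0.688626), (dx/dtau, dy/dtau) = (-1.109670, -0.236289); Gamma_xxx = 0.000000, Gamma_xxy = 0.834245, Gamma_xyy = 0.000000, Gamma_yxx = 0.000000, Gamma_yxy = -0.215204, Gamma_yyy = 0.000000; k1 = (-1.109670, -0.236289, -0.437483, 0.112854)
  k2: at (x, y) = (-0.402337, 0.659090), (dx/dtau, dy/dtau) = (-1.164356, -0.222182); Gamma_xxx = 0.000000, Gamma_xxy = 0.788959, Gamma_xyy = 0.000000, Gamma_yxx = 0.000000, Gamma_yxy = -0.319850, Gamma_yyy = 0.000000; k2 = (-1.164356, -0.222182, -0.408206, 0.165490)
  k3: at (x, y) = (-0.409172, 0.660853), (dx/dtau, dy/dtau) = (-1.160696, -0.215603); Gamma_xxx = 0.000000, Gamma_xxy = 0.784715, Gamma_xyy = 0.000000, Gamma_yxx = 0.000000, Gamma_yxy = -0.322961, Gamma_yyy = 0.000000; k3 = (-1.160696, -0.215603, -0.392749, 0.161642)
  k4: at (x, y) = (-0.553802, 0.634725), (dx/dtau, dy/dtau) = (-1.207858, -0.195879); Gamma_xxx = 0.000000, Gamma_xxy = 0.714463, Gamma_xyy = 0.000000, Gamma_yxx = 0.000000, Gamma_yxy = -0.408726, Gamma_yyy = 0.000000; k4 = (-1.207858, -0.195879, -0.338075, 0.193404)
  Y <- Y + (h/6)(k1 + 2k2 + 2k3 + k4): x = -0.5539, y = 0.6341, dx/dtau = -1.2087, dy/dtau = -0.1963
step 3:
  k1: at (x, y) = (-0.553946, 0.634137), (dx/dtau, dy/dtau) = (-1.208732, -0.196267); Gamma_xxx = 0.000000, Gamma_xxy = 0.714546, Gamma_xyy = 0.000000, Gamma_yxx = 0.000000, Gamma_yxy = -0.409128, Gamma_yyy = 0.000000; k1 = (-1.208732, -0.196267, -0.339030, 0.194119)
  k2: at (x, y) = (-0.705037, 0.609603), (dx/dtau, dy/dtau) = (-1.251110, -0.172003); Gamma_xxx = 0.000000, Gamma_xxy = 0.629750, Gamma_xyy = 0.000000, Gamma_yxx = 0.000000, Gamma_yxy = -0.470867, Gamma_yyy = 0.000000; k2 = (-1.251110, -0.172003, -0.271037, 0.202656)
  k3: at (x, y) = (-0.710335, 0.612636), (dx/dtau, dy/dtau) = (-1.242611, -0.170935); Gamma_xxx = 0.000000, Gamma_xxy = 0.626244, Gamma_xyy = 0.000000, Gamma_yxx = 0.000000, Gamma_yxy = -0.470250, Gamma_yyy = 0.000000; k3 = (-1.242611, -0.170935, -0.266036, 0.199768)
  k4: at (x, y) = (-0.864599, 0.591403), (dx/dtau, dy/dtau) = (-1.275241, -0.146325); Gamma_xxx = 0.000000, Gamma_xxy = 0.539589, Gamma_xyy = 0.000000, Gamma_yxx = 0.000000, Gamma_yxy = -0.504498, Gamma_yyy = 0.000000; k4 = (-1.275241, -0.146325, -0.201375, 0.188279)
  Y <- Y + (h/6)(k1 + 2k2 + 2k3 + k4): x = -0.8653, y = 0.5913, dx/dtau = -1.2760, dy/dtau = -0.1468


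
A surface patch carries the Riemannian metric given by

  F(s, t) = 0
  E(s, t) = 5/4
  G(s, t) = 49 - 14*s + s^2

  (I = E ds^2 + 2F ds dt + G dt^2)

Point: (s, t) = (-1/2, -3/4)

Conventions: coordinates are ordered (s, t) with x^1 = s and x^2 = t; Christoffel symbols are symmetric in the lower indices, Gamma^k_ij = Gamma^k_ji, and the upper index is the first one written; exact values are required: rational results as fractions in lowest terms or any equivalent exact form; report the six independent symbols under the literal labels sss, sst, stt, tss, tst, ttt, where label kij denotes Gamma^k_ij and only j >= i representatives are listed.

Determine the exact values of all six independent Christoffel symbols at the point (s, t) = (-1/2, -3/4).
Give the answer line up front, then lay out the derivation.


Answer: Gamma_sss = 0, Gamma_sst = 0, Gamma_stt = 6, Gamma_tss = 0, Gamma_tst = -2/15, Gamma_ttt = 0

E = 5/4, F = 0, G = 225/4 at the point
E_s = 0, E_t = 0, F_s = 0, F_t = 0, G_s = -15, G_t = 0
EG - F^2 = 1125/16;  g^inv = (16/1125) * [[225/4, 0], [0, 5/4]]
first-kind symbols [ij,l] = (1/2)(d_i g_jl + d_j g_il - d_l g_ij): [ss,s] = E_s/2 = 0, [ss,t] = F_s - E_t/2 = 0, [st,s] = E_t/2 = 0, [st,t] = G_s/2 = -15/2, [tt,s] = F_t - G_s/2 = 15/2, [tt,t] = G_t/2 = 0
Gamma^s_ij = (G*[ij,s] - F*[ij,t])/(EG - F^2), Gamma^t_ij = (E*[ij,t] - F*[ij,s])/(EG - F^2)


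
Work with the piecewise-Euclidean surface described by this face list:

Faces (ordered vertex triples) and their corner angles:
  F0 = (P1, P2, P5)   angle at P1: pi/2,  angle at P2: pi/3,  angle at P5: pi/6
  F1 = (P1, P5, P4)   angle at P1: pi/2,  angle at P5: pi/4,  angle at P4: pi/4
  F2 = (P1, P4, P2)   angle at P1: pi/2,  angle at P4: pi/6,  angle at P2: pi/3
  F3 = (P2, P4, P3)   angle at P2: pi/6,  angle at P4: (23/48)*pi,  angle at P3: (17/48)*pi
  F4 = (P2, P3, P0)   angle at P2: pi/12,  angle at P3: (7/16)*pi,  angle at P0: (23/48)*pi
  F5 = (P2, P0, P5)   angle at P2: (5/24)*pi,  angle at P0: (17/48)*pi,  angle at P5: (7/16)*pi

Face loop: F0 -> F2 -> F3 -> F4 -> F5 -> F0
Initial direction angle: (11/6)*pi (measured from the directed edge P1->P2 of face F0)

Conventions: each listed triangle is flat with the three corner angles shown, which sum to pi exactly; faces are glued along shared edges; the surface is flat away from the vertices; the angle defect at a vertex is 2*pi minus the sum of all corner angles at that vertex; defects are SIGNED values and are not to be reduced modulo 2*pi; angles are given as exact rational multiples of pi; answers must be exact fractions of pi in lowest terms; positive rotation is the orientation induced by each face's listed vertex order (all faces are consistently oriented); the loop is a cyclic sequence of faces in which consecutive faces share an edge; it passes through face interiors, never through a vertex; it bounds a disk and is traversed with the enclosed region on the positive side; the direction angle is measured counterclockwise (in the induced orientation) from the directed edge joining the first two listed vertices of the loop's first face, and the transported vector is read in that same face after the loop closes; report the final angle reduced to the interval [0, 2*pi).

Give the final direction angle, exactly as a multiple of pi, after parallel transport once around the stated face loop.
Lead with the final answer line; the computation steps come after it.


Answer: final direction angle = (17/24)*pi

enclosed vertex P2: corner angles sum to (9/8)*pi, defect = 2*pi - (9/8)*pi = (7/8)*pi
holonomy = initial angle + sum of enclosed defects (mod 2*pi), positive in the induced orientation
final angle = (11/6)*pi + (7/8)*pi = (17/24)*pi (mod 2*pi)


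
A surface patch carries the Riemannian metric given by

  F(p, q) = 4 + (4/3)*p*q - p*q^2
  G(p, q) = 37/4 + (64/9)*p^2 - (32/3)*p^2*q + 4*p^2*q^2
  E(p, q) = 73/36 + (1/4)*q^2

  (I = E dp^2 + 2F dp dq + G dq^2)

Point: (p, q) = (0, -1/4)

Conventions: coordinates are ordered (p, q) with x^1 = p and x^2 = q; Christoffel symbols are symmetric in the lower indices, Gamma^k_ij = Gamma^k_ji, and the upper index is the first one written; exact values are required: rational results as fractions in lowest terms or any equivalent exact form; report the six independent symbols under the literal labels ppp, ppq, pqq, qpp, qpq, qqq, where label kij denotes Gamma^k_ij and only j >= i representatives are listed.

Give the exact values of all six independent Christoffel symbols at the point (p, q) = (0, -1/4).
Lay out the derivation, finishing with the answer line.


E = 1177/576, F = 4, G = 37/4 at the point
E_p = 0, E_q = -1/8, F_p = -19/48, F_q = 0, G_p = 0, G_q = 0
EG - F^2 = 6685/2304;  g^inv = (2304/6685) * [[37/4, -4], [-4, 1177/576]]
first-kind symbols [ij,l] = (1/2)(d_i g_jl + d_j g_il - d_l g_ij): [pp,p] = E_p/2 = 0, [pp,q] = F_p - E_q/2 = -1/3, [pq,p] = E_q/2 = -1/16, [pq,q] = G_p/2 = 0, [qq,p] = F_q - G_p/2 = 0, [qq,q] = G_q/2 = 0
Gamma^p_ij = (G*[ij,p] - F*[ij,q])/(EG - F^2), Gamma^q_ij = (E*[ij,q] - F*[ij,p])/(EG - F^2)

Answer: Gamma_ppp = 3072/6685, Gamma_ppq = -1332/6685, Gamma_pqq = 0, Gamma_qpp = -4708/20055, Gamma_qpq = 576/6685, Gamma_qqq = 0


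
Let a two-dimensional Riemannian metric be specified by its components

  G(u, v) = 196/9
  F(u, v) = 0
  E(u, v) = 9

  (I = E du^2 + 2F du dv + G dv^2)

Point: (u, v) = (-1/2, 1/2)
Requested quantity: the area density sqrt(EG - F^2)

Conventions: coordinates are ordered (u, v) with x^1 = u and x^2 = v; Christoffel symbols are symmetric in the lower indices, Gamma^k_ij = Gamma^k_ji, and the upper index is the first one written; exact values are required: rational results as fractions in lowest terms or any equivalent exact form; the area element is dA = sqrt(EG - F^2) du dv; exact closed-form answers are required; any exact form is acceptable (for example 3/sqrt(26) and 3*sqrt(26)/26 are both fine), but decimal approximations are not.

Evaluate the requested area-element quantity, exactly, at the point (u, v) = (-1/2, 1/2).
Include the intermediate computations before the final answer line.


E = 9, F = 0, G = 196/9; EG - F^2 = 196

Answer: sqrt(EG - F^2) = 14


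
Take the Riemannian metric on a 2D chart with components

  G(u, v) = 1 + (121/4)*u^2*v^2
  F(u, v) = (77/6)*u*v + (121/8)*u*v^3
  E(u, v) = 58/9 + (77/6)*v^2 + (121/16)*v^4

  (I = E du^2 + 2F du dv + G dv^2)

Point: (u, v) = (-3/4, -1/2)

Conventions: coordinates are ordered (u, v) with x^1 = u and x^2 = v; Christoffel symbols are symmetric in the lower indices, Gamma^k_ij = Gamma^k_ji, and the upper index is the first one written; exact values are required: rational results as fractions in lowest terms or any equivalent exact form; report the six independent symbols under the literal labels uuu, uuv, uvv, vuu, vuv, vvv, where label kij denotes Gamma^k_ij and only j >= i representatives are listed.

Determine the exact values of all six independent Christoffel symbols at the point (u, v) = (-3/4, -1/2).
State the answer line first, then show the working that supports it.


Answer: Gamma_uuu = 0, Gamma_uuv = -1914/3313, Gamma_uvv = -2871/3313, Gamma_vuu = 0, Gamma_vuv = -6534/16565, Gamma_vvv = -9801/16565

E = 23329/2304, F = 1595/256, G = 1345/256 at the point
E_u = 0, E_v = -1595/96, F_u = -1595/192, F_v = -2321/128, G_u = -363/32, G_v = -1089/64
EG - F^2 = 16565/1152;  g^inv = (1152/16565) * [[1345/256, -1595/256], [-1595/256, 23329/2304]]
first-kind symbols [ij,l] = (1/2)(d_i g_jl + d_j g_il - d_l g_ij): [uu,u] = E_u/2 = 0, [uu,v] = F_u - E_v/2 = 0, [uv,u] = E_v/2 = -1595/192, [uv,v] = G_u/2 = -363/64, [vv,u] = F_v - G_u/2 = -1595/128, [vv,v] = G_v/2 = -1089/128
Gamma^u_ij = (G*[ij,u] - F*[ij,v])/(EG - F^2), Gamma^v_ij = (E*[ij,v] - F*[ij,u])/(EG - F^2)


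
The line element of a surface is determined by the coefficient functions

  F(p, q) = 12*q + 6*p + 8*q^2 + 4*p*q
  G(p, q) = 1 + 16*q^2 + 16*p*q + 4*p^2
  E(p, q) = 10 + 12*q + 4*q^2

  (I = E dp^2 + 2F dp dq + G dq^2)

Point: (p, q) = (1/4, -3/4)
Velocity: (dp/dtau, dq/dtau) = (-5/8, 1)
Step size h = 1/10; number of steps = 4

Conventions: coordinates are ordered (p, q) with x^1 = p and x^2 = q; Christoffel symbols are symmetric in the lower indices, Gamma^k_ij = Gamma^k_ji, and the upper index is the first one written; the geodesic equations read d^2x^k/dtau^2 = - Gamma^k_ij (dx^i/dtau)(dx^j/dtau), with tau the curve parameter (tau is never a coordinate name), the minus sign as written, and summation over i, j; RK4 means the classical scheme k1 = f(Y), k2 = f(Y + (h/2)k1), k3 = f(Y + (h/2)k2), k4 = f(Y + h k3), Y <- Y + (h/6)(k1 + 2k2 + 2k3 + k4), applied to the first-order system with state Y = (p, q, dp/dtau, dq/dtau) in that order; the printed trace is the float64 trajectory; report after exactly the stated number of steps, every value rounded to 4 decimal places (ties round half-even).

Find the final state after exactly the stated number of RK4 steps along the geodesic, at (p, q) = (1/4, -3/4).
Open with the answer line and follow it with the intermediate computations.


Answer: p = -0.0268, q = -0.3187, dp/dtau = -0.7764, dq/dtau = 1.1481

f(Y) = (dp/dtau, dq/dtau, -Gamma^p_ij Y'^i Y'^j, -Gamma^q_ij Y'^i Y'^j) with the Gammas evaluated at the stage position; h = 0.100000; intermediate values shown to 6 dp
step 0: p = 0.2500, q = -0.7500, dp/dtau = -0.6250, dq/dtau = 1.0000
step 1:
  k1: at (p, q) = (0.250000, -0.750000), (dp/dtau, dq/dtau) = (-0.625000, 1.000000); Gamma_ppp = 0.000000, Gamma_ppq = 0.315789, Gamma_pqq = 0.631579, Gamma_qpp = 0.000000, Gamma_qpq = -0.526316, Gamma_qqq = -1.052632; k1 = (-0.625000, 1.000000, -0.236842, 0.394737)
  k2: at (p, q) = (0.218750, -0.700000), (dp/dtau, dq/dtau) = (-0.636842, 1.019737); Gamma_ppp = 0.000000, Gamma_ppq = 0.350056, Gamma_pqq = 0.700111, Gamma_qpp = 0.000000, Gamma_qpq = -0.516879, Gamma_qqq = -1.033758; k2 = (-0.636842, 1.019737, -0.273360, 0.403633)
  k3: at (p, q) = (0.218158, -0.699013), (dp/dtau, dq/dtau) = (-0.638668, 1.020182); Gamma_ppp = 0.000000, Gamma_ppq = 0.350746, Gamma_pqq = 0.701491, Gamma_qpp = 0.000000, Gamma_qpq = -0.516655, Gamma_qqq = -1.033309; k3 = (-0.638668, 1.020182, -0.273030, 0.402178)
  k4: at (p, q) = (0.186133, -0.647982), (dp/dtau, dq/dtau) = (-0.652303, 1.040218); Gamma_ppp = 0.000000, Gamma_ppq = 0.385937, Gamma_pqq = 0.771875, Gamma_qpp = 0.000000, Gamma_qpq = -0.502718, Gamma_qqq = -1.005437; k4 = (-0.652303, 1.040218, -0.311464, 0.405710)
  Y <- Y + (h/6)(k1 + 2k2 + 2k3 + k4): p = 0.1862, q = -0.6480, dp/dtau = -0.6524, dq/dtau = 1.0402
step 2:
  k1: at (p, q) = (0.186195, -0.647999), (dp/dtau, dq/dtau) = (-0.652351, 1.040201); Gamma_ppp = 0.000000, Gamma_ppq = 0.385945, Gamma_pqq = 0.771890, Gamma_qpp = 0.000000, Gamma_qpq = -0.502726, Gamma_qqq = -1.005453; k1 = (-0.652351, 1.040201, -0.311413, 0.405642)
  k2: at (p, q) = (0.153577, -0.595989), (dp/dtau, dq/dtau) = (-0.667922, 1.060483); Gamma_ppp = 0.000000, Gamma_ppq = 0.421350, Gamma_pqq = 0.842699, Gamma_qpp = 0.000000, Gamma_qpq = -0.483987, Gamma_qqq = -0.967975; k2 = (-0.667922, 1.060483, -0.350820, 0.402972)
  k3: at (p, q) = (0.152799, -0.594975), (dp/dtau, dq/dtau) = (-0.669892, 1.060350); Gamma_ppp = 0.000000, Gamma_ppq = 0.421972, Gamma_pqq = 0.843943, Gamma_qpp = 0.000000, Gamma_qpq = -0.483576, Gamma_qqq = -0.967152; k3 = (-0.669892, 1.060350, -0.349411, 0.400422)
  k4: at (p, q) = (0.119205, -0.541964), (dp/dtau, dq/dtau) = (-0.687292, 1.080243); Gamma_ppp = 0.000000, Gamma_ppq = 0.456529, Gamma_pqq = 0.913057, Gamma_qpp = 0.000000, Gamma_qpq = -0.459715, Gamma_qqq = -0.919430; k4 = (-0.687292, 1.080243, -0.387577, 0.390282)
  Y <- Y + (h/6)(k1 + 2k2 + 2k3 + k4): p = 0.1193, q = -0.5420, dp/dtau = -0.6873, dq/dtau = 1.0802
step 3:
  k1: at (p, q) = (0.119273, -0.541964), (dp/dtau, dq/dtau) = (-0.687342, 1.080246); Gamma_ppp = 0.000000, Gamma_ppq = 0.456557, Gamma_pqq = 0.913115, Gamma_qpp = 0.000000, Gamma_qpq = -0.459711, Gamma_qqq = -0.919423; k1 = (-0.687342, 1.080246, -0.387556, 0.390234)
  k2: at (p, q) = (0.084906, -0.487952), (dp/dtau, dq/dtau) = (-0.706720, 1.099758); Gamma_ppp = 0.000000, Gamma_ppq = 0.489357, Gamma_pqq = 0.978715, Gamma_qpp = 0.000000, Gamma_qpq = -0.430825, Gamma_qqq = -0.861650; k2 = (-0.706720, 1.099758, -0.423046, 0.372445)
  k3: at (p, q) = (0.083937, -0.486976), (dp/dtau, dq/dtau) = (-0.708495, 1.098869); Gamma_ppp = 0.000000, Gamma_ppq = 0.489775, Gamma_pqq = 0.979551, Gamma_qpp = 0.000000, Gamma_qpq = -0.430303, Gamma_qqq = -0.860606; k3 = (-0.708495, 1.098869, -0.420198, 0.369174)
  k4: at (p, q) = (0.048424, -0.432077), (dp/dtau, dq/dtau) = (-0.729362, 1.117164); Gamma_ppp = 0.000000, Gamma_ppq = 0.519449, Gamma_pqq = 1.038899, Gamma_qpp = 0.000000, Gamma_qpq = -0.396780, Gamma_qqq = -0.793560; k4 = (-0.729362, 1.117164, -0.450090, 0.343800)
  Y <- Y + (h/6)(k1 + 2k2 + 2k3 + k4): p = 0.0485, q = -0.4321, dp/dtau = -0.7294, dq/dtau = 1.1172
step 4:
  k1: at (p, q) = (0.048488, -0.432053), (dp/dtau, dq/dtau) = (-0.729411, 1.117201); Gamma_ppp = 0.000000, Gamma_ppq = 0.519494, Gamma_pqq = 1.038989, Gamma_qpp = 0.000000, Gamma_qpq = -0.396751, Gamma_qqq = -0.793502; k1 = (-0.729411, 1.117201, -0.450130, 0.343776)
  k2: at (p, q) = (0.012017, -0.376193), (dp/dtau, dq/dtau) = (-0.751918, 1.134390); Gamma_ppp = 0.000000, Gamma_ppq = 0.545250, Gamma_pqq = 1.090499, Gamma_qpp = 0.000000, Gamma_qpq = -0.359212, Gamma_qqq = -0.718425; k2 = (-0.751918, 1.134390, -0.473137, 0.311705)
  k3: at (p, q) = (0.010892, -0.375333), (dp/dtau, dq/dtau) = (-0.753068, 1.132786); Gamma_ppp = 0.000000, Gamma_ppq = 0.545388, Gamma_pqq = 1.090775, Gamma_qpp = 0.000000, Gamma_qpq = -0.358741, Gamma_qqq = -0.717482; k3 = (-0.753068, 1.132786, -0.469185, 0.308617)
  k4: at (p, q) = (-0.026819, -0.318774), (dp/dtau, dq/dtau) = (-0.776330, 1.148063); Gamma_ppp = 0.000000, Gamma_ppq = 0.566079, Gamma_pqq = 1.132159, Gamma_qpp = 0.000000, Gamma_qpq = -0.318385, Gamma_qqq = -0.636770; k4 = (-0.776330, 1.148063, -0.483174, 0.271756)
  Y <- Y + (h/6)(k1 + 2k2 + 2k3 + k4): p = -0.0268, q = -0.3187, dp/dtau = -0.7764, dq/dtau = 1.1481


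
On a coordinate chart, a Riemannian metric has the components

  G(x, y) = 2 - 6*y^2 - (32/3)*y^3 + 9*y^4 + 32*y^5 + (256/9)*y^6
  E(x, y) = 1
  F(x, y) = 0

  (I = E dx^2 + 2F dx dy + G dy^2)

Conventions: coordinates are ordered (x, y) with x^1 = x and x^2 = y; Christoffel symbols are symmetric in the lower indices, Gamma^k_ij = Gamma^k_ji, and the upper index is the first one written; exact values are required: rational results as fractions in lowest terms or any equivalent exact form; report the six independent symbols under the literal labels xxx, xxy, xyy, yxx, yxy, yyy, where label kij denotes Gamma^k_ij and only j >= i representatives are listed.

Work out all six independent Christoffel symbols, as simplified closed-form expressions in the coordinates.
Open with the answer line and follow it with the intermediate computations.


Answer: Gamma_xxx = 0, Gamma_xxy = 0, Gamma_xyy = 0, Gamma_yxx = 0, Gamma_yxy = 0, Gamma_yyy = (768*y^5 + 720*y^4 + 162*y^3 - 144*y^2 - 54*y)/(256*y^6 + 288*y^5 + 81*y^4 - 96*y^3 - 54*y^2 + 18)

E = 1; F = 0; G = 2 - 6*y^2 - (32/3)*y^3 + 9*y^4 + 32*y^5 + (256/9)*y^6
Gamma^k_ij = (1/2) g^{kl} (d_i g_jl + d_j g_il - d_l g_ij), with g^inv = (1/(EG-F^2)) [[G, -F], [-F, E]]
first partials: E_x = 0, E_y = 0, F_x = 0, F_y = 0, G_x = 0, G_y = -12*y - 32*y^2 + 36*y^3 + 160*y^4 + (512/3)*y^5
D = EG - F^2 = 2 - 6*y^2 - (32/3)*y^3 + 9*y^4 + 32*y^5 + (256/9)*y^6
expanded: Gamma^x_xx = (G E_x - 2F F_x + F E_y)/(2D), Gamma^x_xy = (G E_y - F G_x)/(2D), Gamma^x_yy = (2G F_y - G G_x - F G_y)/(2D), Gamma^y_xx = (2E F_x - E E_y - F E_x)/(2D), Gamma^y_xy = (E G_x - F E_y)/(2D), Gamma^y_yy = (E G_y - 2F F_y + F G_x)/(2D); substitute and cancel common factors


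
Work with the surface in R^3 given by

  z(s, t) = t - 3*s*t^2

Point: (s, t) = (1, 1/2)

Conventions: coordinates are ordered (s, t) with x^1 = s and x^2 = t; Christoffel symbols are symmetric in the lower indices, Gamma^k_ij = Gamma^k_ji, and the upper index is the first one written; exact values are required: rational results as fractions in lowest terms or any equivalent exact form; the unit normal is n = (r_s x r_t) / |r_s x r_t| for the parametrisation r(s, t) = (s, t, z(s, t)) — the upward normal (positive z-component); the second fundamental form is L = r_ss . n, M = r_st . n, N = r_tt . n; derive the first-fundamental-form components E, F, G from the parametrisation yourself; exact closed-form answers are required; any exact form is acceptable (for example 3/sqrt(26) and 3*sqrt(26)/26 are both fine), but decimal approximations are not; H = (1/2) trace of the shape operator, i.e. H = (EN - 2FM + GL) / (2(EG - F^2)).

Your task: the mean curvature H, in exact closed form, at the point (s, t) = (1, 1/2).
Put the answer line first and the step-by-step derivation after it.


Answer: H = -12*sqrt(89)/7921

z_s = -3/4, z_t = -2, z_ss = 0, z_st = -3, z_tt = -6
E = 25/16, F = 3/2, G = 5; answer radicand W^2 = 89/16
unnormalised second-form numerators: l = 0, m = -3, n = -6; L = l/sqrt(89/16), and similarly M = m/sqrt(W^2), N = n/sqrt(W^2)
H = (E*n - 2*F*m + G*l) / (2*(EG - F^2)*sqrt(W^2)); E*n - 2*F*m + G*l = -3/8, EG - F^2 = 89/16, so H = (-3/89)/sqrt(89/16)


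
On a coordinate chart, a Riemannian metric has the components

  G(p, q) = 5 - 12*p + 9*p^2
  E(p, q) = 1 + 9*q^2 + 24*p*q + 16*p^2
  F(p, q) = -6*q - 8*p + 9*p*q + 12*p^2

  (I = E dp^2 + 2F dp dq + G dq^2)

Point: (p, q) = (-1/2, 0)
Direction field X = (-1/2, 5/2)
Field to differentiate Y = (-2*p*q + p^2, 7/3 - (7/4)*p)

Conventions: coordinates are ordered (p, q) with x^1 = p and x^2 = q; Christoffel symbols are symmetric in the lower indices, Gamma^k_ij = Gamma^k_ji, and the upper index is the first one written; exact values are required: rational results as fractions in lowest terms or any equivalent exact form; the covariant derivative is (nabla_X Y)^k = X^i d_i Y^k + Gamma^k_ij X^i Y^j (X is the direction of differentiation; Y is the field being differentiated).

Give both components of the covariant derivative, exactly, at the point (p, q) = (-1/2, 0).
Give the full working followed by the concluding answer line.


E = 5, F = 7, G = 53/4 at the point
E_p = -16, E_q = -12, F_p = -20, F_q = -21/2, G_p = -21, G_q = 0
EG - F^2 = 69/4;  g^inv = (4/69) * [[53/4, -7], [-7, 5]]
first-kind symbols [ij,l] = (1/2)(d_i g_jl + d_j g_il - d_l g_ij): [pp,p] = E_p/2 = -8, [pp,q] = F_p - E_q/2 = -14, [pq,p] = E_q/2 = -6, [pq,q] = G_p/2 = -21/2, [qq,p] = F_q - G_p/2 = 0, [qq,q] = G_q/2 = 0
Gamma^p_ij = (G*[ij,p] - F*[ij,q])/(EG - F^2), Gamma^q_ij = (E*[ij,q] - F*[ij,p])/(EG - F^2)
Gamma_ppp = -32/69, Gamma_ppq = -8/23, Gamma_pqq = 0, Gamma_qpp = -56/69, Gamma_qpq = -14/23, Gamma_qqq = 0
X = (-1/2, 5/2), Y = (1/4, 77/24) at the point

Answer: (nabla_X Y)^p = 469/138, (nabla_X Y)^q = 217/138


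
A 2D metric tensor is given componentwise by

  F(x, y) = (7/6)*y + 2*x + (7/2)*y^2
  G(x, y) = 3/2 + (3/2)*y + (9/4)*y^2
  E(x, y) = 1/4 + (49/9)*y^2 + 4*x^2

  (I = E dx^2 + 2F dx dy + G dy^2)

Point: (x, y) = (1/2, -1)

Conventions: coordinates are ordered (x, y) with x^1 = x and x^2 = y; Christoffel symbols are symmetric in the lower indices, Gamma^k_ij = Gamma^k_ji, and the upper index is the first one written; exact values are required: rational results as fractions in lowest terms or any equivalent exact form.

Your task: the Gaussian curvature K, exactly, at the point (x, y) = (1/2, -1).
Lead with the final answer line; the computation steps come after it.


Answer: K = -177648/323761

E = 241/36, F = 10/3, G = 9/4, EG - F^2 = 569/144 at the point
E_x = 4, E_y = -98/9, F_x = 2, F_y = -35/6, G_x = 0, G_y = -3
E_yy = 98/9, F_xy = 0, G_xx = 0
Compute both Brioschi determinants and normalise by (EG - F^2)^2.
M1 = [[-E_yy/2 + F_xy - G_xx/2, E_x/2, F_x - E_y/2], [F_y - G_x/2, E, F], [G_y/2, F, G]] = [[-49/9, 2, 67/9], [-35/6, 241/36, 10/3], [-3/2, 10/3, 9/4]]; det M1 = -32513/432
M2 = [[0, E_y/2, G_x/2], [E_y/2, E, F], [G_x/2, F, G]] = [[0, -49/9, 0], [-49/9, 241/36, 10/3], [0, 10/3, 9/4]]; det M2 = -2401/36
det M1 - det M2 = -3701/432; K = -3701/432 / (569/144)^2 = -177648/323761
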